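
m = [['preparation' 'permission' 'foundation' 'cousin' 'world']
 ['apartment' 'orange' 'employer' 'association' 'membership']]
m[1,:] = ['apartment', 'orange', 'employer', 'association', 'membership']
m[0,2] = 'foundation'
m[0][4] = 'world'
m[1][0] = 'apartment'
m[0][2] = 'foundation'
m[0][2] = 'foundation'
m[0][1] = 'permission'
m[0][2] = 'foundation'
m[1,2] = 'employer'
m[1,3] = 'association'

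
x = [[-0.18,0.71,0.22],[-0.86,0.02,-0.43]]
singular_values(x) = [0.97, 0.75]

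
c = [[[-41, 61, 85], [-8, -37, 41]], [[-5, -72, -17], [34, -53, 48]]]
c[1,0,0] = -5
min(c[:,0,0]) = -41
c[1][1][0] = 34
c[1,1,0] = 34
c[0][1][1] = -37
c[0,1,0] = -8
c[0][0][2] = 85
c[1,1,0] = 34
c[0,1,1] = -37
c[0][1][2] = 41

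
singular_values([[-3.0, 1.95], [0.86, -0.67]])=[3.74, 0.09]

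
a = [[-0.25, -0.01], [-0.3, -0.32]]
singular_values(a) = [0.48, 0.16]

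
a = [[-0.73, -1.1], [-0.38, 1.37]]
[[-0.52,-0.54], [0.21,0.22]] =a @ [[0.34, 0.35], [0.25, 0.26]]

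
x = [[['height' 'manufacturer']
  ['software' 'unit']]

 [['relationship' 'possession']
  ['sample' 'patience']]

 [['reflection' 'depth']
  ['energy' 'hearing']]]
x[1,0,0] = 'relationship'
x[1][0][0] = 'relationship'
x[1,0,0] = 'relationship'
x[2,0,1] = 'depth'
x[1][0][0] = 'relationship'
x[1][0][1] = 'possession'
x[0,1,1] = 'unit'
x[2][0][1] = 'depth'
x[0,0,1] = 'manufacturer'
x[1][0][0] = 'relationship'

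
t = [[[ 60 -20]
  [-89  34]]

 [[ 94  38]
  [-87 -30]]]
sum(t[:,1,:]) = -172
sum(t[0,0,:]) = 40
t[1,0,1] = 38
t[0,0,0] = 60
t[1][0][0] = 94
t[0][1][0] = -89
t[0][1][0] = -89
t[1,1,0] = -87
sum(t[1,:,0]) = 7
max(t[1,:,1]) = 38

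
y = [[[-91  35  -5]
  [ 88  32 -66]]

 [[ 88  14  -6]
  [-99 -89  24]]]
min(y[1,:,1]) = -89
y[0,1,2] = -66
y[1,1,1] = -89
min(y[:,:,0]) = -99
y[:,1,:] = [[88, 32, -66], [-99, -89, 24]]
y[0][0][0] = -91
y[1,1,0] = -99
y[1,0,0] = 88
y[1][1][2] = 24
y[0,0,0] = -91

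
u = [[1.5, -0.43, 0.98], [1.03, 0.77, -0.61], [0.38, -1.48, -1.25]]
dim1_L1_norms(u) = [2.91, 2.41, 3.11]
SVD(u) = [[-0.05, -0.93, 0.36], [-0.01, -0.36, -0.93], [1.0, -0.05, 0.01]] @ diag([1.974348678705415, 1.9055497891148647, 1.3376573911500937]) @ [[0.15, -0.74, -0.65], [-0.94, 0.10, -0.33], [-0.31, -0.66, 0.68]]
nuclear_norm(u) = 5.22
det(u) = -5.03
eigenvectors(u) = [[-0.68+0.00j, -0.68-0.00j, -0.23+0.00j], [(-0.25+0.61j), (-0.25-0.61j), (0.31+0j)], [-0.06-0.32j, -0.06+0.32j, (0.92+0j)]]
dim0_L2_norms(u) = [1.86, 1.72, 1.7]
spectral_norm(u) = 1.97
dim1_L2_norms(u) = [1.84, 1.42, 1.97]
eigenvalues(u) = [(1.43+0.83j), (1.43-0.83j), (-1.84+0j)]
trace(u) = 1.02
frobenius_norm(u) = 3.05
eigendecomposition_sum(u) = [[0.80+0.18j, (-0.31+0.71j), (0.3-0.19j)],[0.45-0.65j, (0.51+0.53j), (-0.06-0.34j)],[-0.01+0.39j, (-0.35-0.08j), (0.11+0.12j)]] + [[(0.8-0.18j), (-0.31-0.71j), (0.3+0.19j)], [(0.45+0.65j), (0.51-0.53j), (-0.06+0.34j)], [(-0.01-0.39j), (-0.35+0.08j), (0.11-0.12j)]] + [[(-0.1-0j),  (0.19+0j),  0.37-0.00j],  [0.14+0.00j,  -0.26-0.00j,  (-0.49+0j)],  [(0.41+0j),  (-0.77-0j),  (-1.48+0j)]]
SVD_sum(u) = [[-0.01, 0.07, 0.06], [-0.00, 0.01, 0.01], [0.3, -1.46, -1.29]] + [[1.66, -0.18, 0.59], [0.64, -0.07, 0.23], [0.08, -0.01, 0.03]] + [[-0.15, -0.32, 0.33],[0.39, 0.83, -0.85],[-0.00, -0.01, 0.01]]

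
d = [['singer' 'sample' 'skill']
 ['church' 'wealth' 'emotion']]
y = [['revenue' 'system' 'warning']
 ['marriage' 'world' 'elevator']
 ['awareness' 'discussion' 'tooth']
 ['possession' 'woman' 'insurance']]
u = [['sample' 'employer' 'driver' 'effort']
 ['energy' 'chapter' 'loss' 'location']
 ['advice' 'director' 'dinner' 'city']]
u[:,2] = ['driver', 'loss', 'dinner']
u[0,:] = ['sample', 'employer', 'driver', 'effort']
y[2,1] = 'discussion'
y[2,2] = 'tooth'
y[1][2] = 'elevator'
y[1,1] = 'world'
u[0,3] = 'effort'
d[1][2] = 'emotion'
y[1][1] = 'world'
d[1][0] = 'church'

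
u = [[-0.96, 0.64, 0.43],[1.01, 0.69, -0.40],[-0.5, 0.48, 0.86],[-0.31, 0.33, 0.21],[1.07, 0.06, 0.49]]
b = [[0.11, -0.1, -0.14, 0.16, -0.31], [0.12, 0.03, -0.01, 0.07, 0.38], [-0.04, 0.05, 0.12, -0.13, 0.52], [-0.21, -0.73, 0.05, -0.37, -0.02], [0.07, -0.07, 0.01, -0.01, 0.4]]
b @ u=[[-0.52,-0.03,-0.15],  [0.31,0.14,0.23],  [0.63,0.05,0.29],  [-0.47,-0.74,0.16],  [0.29,0.02,0.26]]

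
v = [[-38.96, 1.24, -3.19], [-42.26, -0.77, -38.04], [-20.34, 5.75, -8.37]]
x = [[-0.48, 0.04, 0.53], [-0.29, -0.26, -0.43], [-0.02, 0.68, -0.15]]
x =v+[[38.48,  -1.20,  3.72], [41.97,  0.51,  37.61], [20.32,  -5.07,  8.22]]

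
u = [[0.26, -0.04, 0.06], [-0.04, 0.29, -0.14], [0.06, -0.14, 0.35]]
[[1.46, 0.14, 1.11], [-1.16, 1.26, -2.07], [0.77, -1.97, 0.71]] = u @[[5.12, 2.04, 3.5], [-3.29, 2.18, -7.39], [0.02, -5.10, -1.53]]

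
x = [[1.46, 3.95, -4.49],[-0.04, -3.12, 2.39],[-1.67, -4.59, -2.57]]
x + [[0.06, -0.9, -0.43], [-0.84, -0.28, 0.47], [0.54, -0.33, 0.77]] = [[1.52, 3.05, -4.92], [-0.88, -3.40, 2.86], [-1.13, -4.92, -1.8]]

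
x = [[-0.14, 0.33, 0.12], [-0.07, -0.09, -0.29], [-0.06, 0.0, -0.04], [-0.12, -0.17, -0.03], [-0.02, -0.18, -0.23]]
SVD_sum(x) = [[-0.0, 0.24, 0.22], [0.0, -0.19, -0.17], [0.00, -0.02, -0.02], [0.0, -0.11, -0.10], [0.0, -0.21, -0.19]] + [[-0.12,0.10,-0.11], [-0.1,0.09,-0.10], [-0.04,0.03,-0.04], [-0.0,0.0,-0.00], [-0.03,0.03,-0.03]] + [[-0.02, -0.01, 0.01], [0.03, 0.02, -0.02], [-0.02, -0.01, 0.01], [-0.12, -0.06, 0.07], [0.01, 0.01, -0.01]]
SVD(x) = [[-0.62, 0.71, -0.17], [0.49, 0.63, 0.24], [0.05, 0.23, -0.18], [0.28, 0.01, -0.94], [0.54, 0.21, 0.08]] @ diag([0.5281915644623841, 0.26418838852422905, 0.162228747759915]) @ [[0.01, -0.74, -0.67], [-0.62, 0.52, -0.59], [0.79, 0.42, -0.45]]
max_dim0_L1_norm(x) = 0.77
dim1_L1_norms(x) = [0.59, 0.45, 0.1, 0.32, 0.43]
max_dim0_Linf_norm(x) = 0.33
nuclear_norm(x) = 0.95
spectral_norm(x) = 0.53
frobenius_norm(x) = 0.61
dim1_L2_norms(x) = [0.38, 0.31, 0.07, 0.21, 0.29]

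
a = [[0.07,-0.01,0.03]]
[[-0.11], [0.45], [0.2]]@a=[[-0.01, 0.00, -0.0],[0.03, -0.0, 0.01],[0.01, -0.0, 0.01]]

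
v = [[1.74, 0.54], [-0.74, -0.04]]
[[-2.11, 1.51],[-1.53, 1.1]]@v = [[-4.79, -1.20], [-3.48, -0.87]]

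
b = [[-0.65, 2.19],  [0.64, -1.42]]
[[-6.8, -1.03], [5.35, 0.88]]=b@[[4.3,0.98],[-1.83,-0.18]]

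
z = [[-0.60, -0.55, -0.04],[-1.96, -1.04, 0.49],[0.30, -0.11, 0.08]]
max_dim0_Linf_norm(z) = 1.96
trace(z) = -1.56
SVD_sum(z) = [[-0.66, -0.37, 0.14],  [-1.95, -1.08, 0.42],  [0.16, 0.09, -0.04]] + [[0.1, -0.2, -0.05], [-0.03, 0.05, 0.01], [0.09, -0.18, -0.04]] + [[-0.04, 0.01, -0.13], [0.02, -0.01, 0.06], [0.04, -0.02, 0.16]]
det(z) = -0.17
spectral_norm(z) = 2.41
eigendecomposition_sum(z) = [[-0.76-0.00j, (-0.48+0j), (0.1+0j)], [(-1.77-0j), (-1.12+0j), (0.24+0j)], [0.02+0.00j, (0.01-0j), (-0-0j)]] + [[0.08+0.06j, (-0.03-0.02j), (-0.07+0.06j)], [(-0.09-0.11j), 0.04+0.05j, 0.12-0.06j], [(0.14-0.09j), (-0.06+0.04j), 0.04+0.15j]] + [[0.08-0.06j, -0.03+0.02j, -0.07-0.06j], [(-0.09+0.11j), 0.04-0.05j, (0.12+0.06j)], [(0.14+0.09j), -0.06-0.04j, (0.04-0.15j)]]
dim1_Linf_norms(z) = [0.6, 1.96, 0.3]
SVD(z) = [[-0.32, 0.72, -0.62], [-0.94, -0.19, 0.27], [0.08, 0.67, 0.73]] @ diag([2.4054937931577034, 0.3136064123602389, 0.2261650485957196]) @ [[0.86, 0.48, -0.18], [0.44, -0.87, -0.21], [0.26, -0.1, 0.96]]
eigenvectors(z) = [[0.39+0.00j, (-0.16-0.37j), (-0.16+0.37j)], [0.92+0.00j, (0.09+0.59j), (0.09-0.59j)], [-0.01+0.00j, (-0.7+0j), -0.70-0.00j]]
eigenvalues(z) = [(-1.88+0j), (0.16+0.25j), (0.16-0.25j)]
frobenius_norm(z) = 2.44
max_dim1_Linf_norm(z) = 1.96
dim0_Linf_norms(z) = [1.96, 1.04, 0.49]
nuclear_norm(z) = 2.95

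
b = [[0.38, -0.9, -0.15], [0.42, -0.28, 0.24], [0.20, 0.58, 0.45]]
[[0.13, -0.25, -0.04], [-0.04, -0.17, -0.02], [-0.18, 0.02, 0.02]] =b @ [[-0.05, -0.3, 0.15], [-0.13, 0.15, 0.14], [-0.22, -0.01, -0.20]]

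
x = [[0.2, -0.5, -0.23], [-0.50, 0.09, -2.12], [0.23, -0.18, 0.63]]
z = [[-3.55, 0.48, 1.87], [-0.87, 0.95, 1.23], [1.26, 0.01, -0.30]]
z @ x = [[-0.52, 1.48, 0.98],[-0.37, 0.3, -1.04],[0.18, -0.58, -0.5]]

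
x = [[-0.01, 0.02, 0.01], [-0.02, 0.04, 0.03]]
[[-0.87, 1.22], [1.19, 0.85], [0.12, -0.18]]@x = [[-0.02, 0.03, 0.03], [-0.03, 0.06, 0.04], [0.0, -0.00, -0.0]]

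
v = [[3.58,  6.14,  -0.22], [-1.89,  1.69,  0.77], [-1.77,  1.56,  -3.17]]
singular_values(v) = [7.16, 4.03, 2.38]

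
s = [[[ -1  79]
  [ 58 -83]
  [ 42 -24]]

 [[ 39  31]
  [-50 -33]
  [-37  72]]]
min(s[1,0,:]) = 31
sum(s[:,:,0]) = 51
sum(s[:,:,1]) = 42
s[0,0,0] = -1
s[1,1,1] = -33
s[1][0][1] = 31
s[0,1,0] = 58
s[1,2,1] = 72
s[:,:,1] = [[79, -83, -24], [31, -33, 72]]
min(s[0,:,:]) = -83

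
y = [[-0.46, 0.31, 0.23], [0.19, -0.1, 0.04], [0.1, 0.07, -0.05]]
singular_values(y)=[0.63, 0.12, 0.11]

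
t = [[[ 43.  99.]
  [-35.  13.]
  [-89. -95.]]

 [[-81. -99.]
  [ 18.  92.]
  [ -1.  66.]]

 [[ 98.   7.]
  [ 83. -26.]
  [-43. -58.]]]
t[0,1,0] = -35.0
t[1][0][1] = -99.0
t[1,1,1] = 92.0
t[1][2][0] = -1.0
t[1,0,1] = -99.0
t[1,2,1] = 66.0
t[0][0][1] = 99.0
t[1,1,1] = 92.0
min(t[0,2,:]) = -95.0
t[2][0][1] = 7.0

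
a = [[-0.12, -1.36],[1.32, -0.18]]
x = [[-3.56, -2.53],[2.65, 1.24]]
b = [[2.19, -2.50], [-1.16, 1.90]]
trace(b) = 4.09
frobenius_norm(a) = 1.91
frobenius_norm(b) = 4.00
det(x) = 2.29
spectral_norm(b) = 3.99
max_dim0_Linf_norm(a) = 1.36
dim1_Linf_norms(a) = [1.36, 1.32]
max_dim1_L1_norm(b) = 4.69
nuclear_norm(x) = 5.68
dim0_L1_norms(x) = [6.21, 3.77]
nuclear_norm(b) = 4.30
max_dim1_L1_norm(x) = 6.09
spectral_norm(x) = 5.24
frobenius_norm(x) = 5.26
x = b @ a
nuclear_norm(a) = 2.70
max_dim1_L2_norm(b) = 3.32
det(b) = 1.26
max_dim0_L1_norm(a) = 1.54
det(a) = 1.82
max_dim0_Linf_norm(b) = 2.5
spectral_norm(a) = 1.38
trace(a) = -0.30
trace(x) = -2.32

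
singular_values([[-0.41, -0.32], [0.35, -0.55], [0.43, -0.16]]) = [0.76, 0.57]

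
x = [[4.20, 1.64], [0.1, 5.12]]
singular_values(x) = [5.71, 3.74]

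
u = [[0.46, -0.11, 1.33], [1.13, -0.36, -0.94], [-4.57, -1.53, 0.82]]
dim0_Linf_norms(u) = [4.57, 1.53, 1.33]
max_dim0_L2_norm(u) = 4.73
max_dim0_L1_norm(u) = 6.16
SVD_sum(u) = [[0.13, 0.04, -0.03], [1.08, 0.32, -0.22], [-4.59, -1.37, 0.95]] + [[0.22, 0.20, 1.32], [-0.13, -0.11, -0.77], [-0.02, -0.02, -0.14]] + [[0.11, -0.35, 0.03], [0.18, -0.57, 0.05], [0.05, -0.14, 0.01]]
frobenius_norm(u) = 5.31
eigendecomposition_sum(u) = [[(0.2+1.35j), -0.15+0.34j, (0.63-0.15j)], [0.69-0.63j, (0.25-0.05j), (-0.33-0.3j)], [-2.25+0.76j, (-0.63-0.15j), (0.45+1.04j)]] + [[0.20-1.35j, (-0.15-0.34j), 0.63+0.15j], [0.69+0.63j, (0.25+0.05j), (-0.33+0.3j)], [(-2.25-0.76j), -0.63+0.15j, 0.45-1.04j]] + [[(0.05+0j), 0.19+0.00j, (0.06+0j)], [-0.24-0.00j, (-0.86-0j), -0.28-0.00j], [-0.07-0.00j, -0.26-0.00j, (-0.09-0j)]]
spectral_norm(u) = 5.02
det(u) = -5.66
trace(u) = 0.92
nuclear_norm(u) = 7.31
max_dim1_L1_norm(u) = 6.92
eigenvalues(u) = [(0.91+2.34j), (0.91-2.34j), (-0.9+0j)]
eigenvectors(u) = [[0.08-0.46j, (0.08+0.46j), (-0.21+0j)], [(-0.29+0.13j), (-0.29-0.13j), 0.94+0.00j], [0.82+0.00j, 0.82-0.00j, 0.29+0.00j]]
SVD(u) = [[-0.03, 0.86, 0.51], [-0.23, -0.50, 0.83], [0.97, -0.09, 0.21]] @ diag([5.0184056963409045, 1.5765578329058545, 0.7148214227598103]) @ [[-0.94, -0.28, 0.19],[0.16, 0.14, 0.98],[0.30, -0.95, 0.09]]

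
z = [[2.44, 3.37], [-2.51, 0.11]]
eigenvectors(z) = [[0.76+0.00j,(0.76-0j)],[-0.26+0.60j,-0.26-0.60j]]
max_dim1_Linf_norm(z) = 3.37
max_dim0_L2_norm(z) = 3.5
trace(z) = 2.55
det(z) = 8.73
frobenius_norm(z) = 4.86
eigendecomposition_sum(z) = [[(1.22+1.05j),  1.68-0.81j], [-1.25+0.60j,  (0.06+1.61j)]] + [[1.22-1.05j, 1.68+0.81j],  [(-1.25-0.6j), (0.06-1.61j)]]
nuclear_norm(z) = 6.41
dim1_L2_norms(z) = [4.16, 2.51]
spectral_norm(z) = 4.45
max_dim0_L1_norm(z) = 4.95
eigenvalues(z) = [(1.27+2.66j), (1.27-2.66j)]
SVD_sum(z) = [[2.97, 2.81], [-1.27, -1.20]] + [[-0.53, 0.56],[-1.24, 1.31]]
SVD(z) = [[-0.92,0.39], [0.39,0.92]] @ diag([4.446386409101051, 1.9627398964104878]) @ [[-0.73, -0.69], [-0.69, 0.73]]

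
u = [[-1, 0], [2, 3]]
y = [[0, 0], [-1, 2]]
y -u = [[1, 0], [-3, -1]]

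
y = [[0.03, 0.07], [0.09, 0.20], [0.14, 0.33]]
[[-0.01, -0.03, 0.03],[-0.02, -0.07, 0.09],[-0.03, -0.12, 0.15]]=y @ [[0.1, 0.46, -0.54], [-0.12, -0.57, 0.67]]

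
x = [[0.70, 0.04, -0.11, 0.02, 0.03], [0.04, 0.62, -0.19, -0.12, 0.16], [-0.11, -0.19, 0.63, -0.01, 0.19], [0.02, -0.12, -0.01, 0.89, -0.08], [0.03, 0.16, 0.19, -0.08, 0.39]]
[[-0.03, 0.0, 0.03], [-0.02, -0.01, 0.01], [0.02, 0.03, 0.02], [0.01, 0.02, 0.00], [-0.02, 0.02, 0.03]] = x @ [[-0.04, 0.01, 0.04], [0.0, 0.00, 0.0], [0.04, 0.05, 0.01], [0.01, 0.03, 0.01], [-0.06, 0.02, 0.07]]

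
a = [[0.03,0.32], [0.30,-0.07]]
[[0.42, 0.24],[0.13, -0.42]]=a@[[0.73, -1.20], [1.25, 0.85]]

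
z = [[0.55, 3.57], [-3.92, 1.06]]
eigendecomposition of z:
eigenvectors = [[-0.05+0.69j, (-0.05-0.69j)],  [(-0.72+0j), -0.72-0.00j]]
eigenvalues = [(0.81+3.73j), (0.81-3.73j)]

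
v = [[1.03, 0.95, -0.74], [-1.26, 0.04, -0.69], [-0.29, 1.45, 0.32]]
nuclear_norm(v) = 4.43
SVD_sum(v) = [[0.85, 1.15, -0.13], [-0.39, -0.52, 0.06], [0.57, 0.77, -0.09]] + [[0.14, -0.10, 0.02], [-0.9, 0.66, -0.15], [-0.83, 0.6, -0.14]] + [[0.04, -0.1, -0.63], [0.03, -0.09, -0.6], [-0.03, 0.08, 0.54]]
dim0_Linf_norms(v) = [1.26, 1.45, 0.74]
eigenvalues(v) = [(1.31+0j), (0.04+1.5j), (0.04-1.5j)]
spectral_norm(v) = 1.85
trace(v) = 1.39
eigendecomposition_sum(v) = [[0.76-0.00j,  (-0.05-0j),  -0.54+0.00j], [(-0.35+0j),  0.02+0.00j,  (0.25-0j)], [-0.74+0.00j,  (0.04+0j),  0.52-0.00j]] + [[0.13+0.31j, (0.5+0.01j), (-0.1+0.31j)], [(-0.45+0.22j), 0.01+0.74j, -0.47-0.13j], [0.23+0.42j, 0.70-0.04j, (-0.1+0.45j)]] + [[(0.13-0.31j), (0.5-0.01j), -0.10-0.31j],[(-0.45-0.22j), 0.01-0.74j, (-0.47+0.13j)],[(0.23-0.42j), 0.70+0.04j, -0.10-0.45j]]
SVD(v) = [[-0.78, 0.11, -0.62],[0.35, -0.73, -0.58],[-0.52, -0.67, 0.53]] @ diag([1.8475888169242298, 1.538616406705203, 1.0413333359660082]) @ [[-0.59, -0.80, 0.09], [0.80, -0.58, 0.13], [-0.06, 0.15, 0.99]]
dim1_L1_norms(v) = [2.72, 1.99, 2.06]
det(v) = 2.96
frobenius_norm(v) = 2.62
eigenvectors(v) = [[0.68+0.00j, 0.02-0.44j, 0.02+0.44j], [-0.32+0.00j, 0.65+0.00j, (0.65-0j)], [(-0.66+0j), (-0.03-0.62j), -0.03+0.62j]]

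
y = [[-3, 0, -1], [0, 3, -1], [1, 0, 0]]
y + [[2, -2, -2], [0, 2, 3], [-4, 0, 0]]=[[-1, -2, -3], [0, 5, 2], [-3, 0, 0]]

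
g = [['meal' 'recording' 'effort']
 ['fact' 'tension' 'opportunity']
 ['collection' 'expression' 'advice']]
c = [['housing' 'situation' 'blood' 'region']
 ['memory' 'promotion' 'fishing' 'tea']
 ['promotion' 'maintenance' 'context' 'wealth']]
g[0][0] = 'meal'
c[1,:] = ['memory', 'promotion', 'fishing', 'tea']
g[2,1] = 'expression'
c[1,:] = ['memory', 'promotion', 'fishing', 'tea']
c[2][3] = 'wealth'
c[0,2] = 'blood'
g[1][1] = 'tension'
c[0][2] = 'blood'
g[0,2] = 'effort'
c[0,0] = 'housing'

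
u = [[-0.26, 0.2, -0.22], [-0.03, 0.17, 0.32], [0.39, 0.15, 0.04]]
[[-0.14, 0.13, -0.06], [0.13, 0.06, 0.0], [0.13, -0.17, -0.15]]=u@[[0.27, -0.48, -0.26], [0.08, 0.10, -0.4], [0.38, 0.08, 0.2]]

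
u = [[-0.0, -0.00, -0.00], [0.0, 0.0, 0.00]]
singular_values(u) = [-0.0, 0.0]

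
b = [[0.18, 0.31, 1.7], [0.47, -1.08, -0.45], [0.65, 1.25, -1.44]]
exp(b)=[[1.8,  0.81,  1.15], [0.30,  0.36,  0.05], [0.61,  0.51,  0.48]]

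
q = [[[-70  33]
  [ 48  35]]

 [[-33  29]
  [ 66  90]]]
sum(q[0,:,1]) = 68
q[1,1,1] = 90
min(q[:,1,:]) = 35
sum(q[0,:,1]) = 68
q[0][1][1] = 35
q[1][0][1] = 29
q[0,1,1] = 35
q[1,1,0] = 66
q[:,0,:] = [[-70, 33], [-33, 29]]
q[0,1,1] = 35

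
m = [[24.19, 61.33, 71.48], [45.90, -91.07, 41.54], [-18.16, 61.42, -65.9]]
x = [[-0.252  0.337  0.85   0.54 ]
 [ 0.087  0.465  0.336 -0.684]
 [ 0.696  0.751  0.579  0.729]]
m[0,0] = 24.19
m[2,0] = -18.16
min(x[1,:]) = -0.684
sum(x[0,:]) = 1.475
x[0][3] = 0.54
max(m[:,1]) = 61.42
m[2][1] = 61.42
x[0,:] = [-0.252, 0.337, 0.85, 0.54]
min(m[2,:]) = -65.9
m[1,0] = 45.9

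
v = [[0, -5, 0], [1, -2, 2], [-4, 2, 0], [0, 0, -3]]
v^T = [[0, 1, -4, 0], [-5, -2, 2, 0], [0, 2, 0, -3]]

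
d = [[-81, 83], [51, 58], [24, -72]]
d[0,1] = 83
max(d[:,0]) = 51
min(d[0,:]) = -81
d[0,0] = -81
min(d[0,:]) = -81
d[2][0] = 24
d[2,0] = 24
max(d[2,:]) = 24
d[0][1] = 83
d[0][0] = -81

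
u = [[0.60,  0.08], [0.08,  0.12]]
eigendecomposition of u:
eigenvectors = [[0.99, -0.16], [0.16, 0.99]]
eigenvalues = [0.61, 0.11]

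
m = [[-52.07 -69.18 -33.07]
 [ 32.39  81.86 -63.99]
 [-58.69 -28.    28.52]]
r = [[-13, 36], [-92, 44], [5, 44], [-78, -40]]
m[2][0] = -58.69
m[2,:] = [-58.69, -28.0, 28.52]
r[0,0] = -13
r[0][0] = -13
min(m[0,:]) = -69.18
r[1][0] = -92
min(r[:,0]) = -92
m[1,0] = 32.39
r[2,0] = 5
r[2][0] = 5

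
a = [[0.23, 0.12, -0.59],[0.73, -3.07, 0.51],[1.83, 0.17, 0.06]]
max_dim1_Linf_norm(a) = 3.07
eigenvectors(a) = [[(0.04+0.48j),  0.04-0.48j,  0.04+0.00j], [(0.16+0.06j),  (0.16-0.06j),  -1.00+0.00j], [0.86+0.00j,  0.86-0.00j,  0.03+0.00j]]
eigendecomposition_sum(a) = [[(0.12+0.5j), -0.00+0.02j, (-0.28+0.04j)], [(0.18+0.03j), 0.01+0.00j, -0.03+0.10j], [0.92-0.15j, (0.04+0.01j), (0.04+0.52j)]] + [[(0.12-0.5j), -0.00-0.02j, (-0.28-0.04j)], [0.18-0.03j, 0.01-0.00j, -0.03-0.10j], [(0.92+0.15j), (0.04-0.01j), (0.04-0.52j)]] + [[-0.02+0.00j, (0.13+0j), (-0.02-0j)], [0.36-0.00j, -3.08-0.00j, (0.56+0j)], [-0.01+0.00j, 0.09+0.00j, (-0.02-0j)]]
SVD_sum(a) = [[-0.04, 0.14, -0.02], [0.92, -3.01, 0.54], [0.11, -0.36, 0.06]] + [[0.27,  0.08,  -0.01], [-0.19,  -0.06,  0.01], [1.72,  0.51,  -0.09]] + [[0.0, -0.1, -0.55], [0.00, -0.01, -0.04], [-0.00, 0.01, 0.08]]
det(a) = -3.34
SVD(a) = [[0.05, 0.15, -0.99], [-0.99, -0.11, -0.06], [-0.12, 0.98, 0.15]] @ diag([3.215749291551679, 1.8305929085540162, 0.5679666337353039]) @ [[-0.29,0.94,-0.17], [0.96,0.28,-0.05], [-0.00,0.17,0.98]]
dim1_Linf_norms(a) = [0.59, 3.07, 1.83]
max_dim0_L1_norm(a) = 3.36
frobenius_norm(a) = 3.74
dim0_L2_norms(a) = [1.98, 3.08, 0.78]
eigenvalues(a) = [(0.17+1.02j), (0.17-1.02j), (-3.12+0j)]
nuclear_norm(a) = 5.61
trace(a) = -2.78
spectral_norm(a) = 3.22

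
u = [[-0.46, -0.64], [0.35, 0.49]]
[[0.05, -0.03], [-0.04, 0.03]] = u @ [[-0.17, 0.1], [0.04, -0.02]]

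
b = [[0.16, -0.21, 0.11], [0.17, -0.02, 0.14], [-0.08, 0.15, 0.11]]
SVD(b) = [[-0.80, -0.06, -0.59], [-0.50, 0.60, 0.62], [0.32, 0.80, -0.51]] @ diag([0.35217868820712456, 0.20628858921153279, 0.07152055322649828]) @ [[-0.68, 0.64, -0.35], [0.14, 0.58, 0.80], [0.72, 0.50, -0.49]]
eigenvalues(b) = [(0.02+0.16j), (0.02-0.16j), (0.2+0j)]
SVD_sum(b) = [[0.19, -0.18, 0.1], [0.12, -0.11, 0.06], [-0.08, 0.07, -0.04]] + [[-0.0, -0.01, -0.01], [0.02, 0.07, 0.10], [0.02, 0.10, 0.13]] + [[-0.03,  -0.02,  0.02], [0.03,  0.02,  -0.02], [-0.03,  -0.02,  0.02]]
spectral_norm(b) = 0.35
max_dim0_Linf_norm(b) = 0.21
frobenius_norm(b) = 0.41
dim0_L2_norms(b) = [0.25, 0.26, 0.21]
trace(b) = 0.25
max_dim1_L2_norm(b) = 0.29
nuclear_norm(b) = 0.63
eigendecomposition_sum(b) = [[(0.08+0.07j), -0.10+0.02j, 0.06-0.00j],[(0.08-0.02j), -0.03+0.07j, (0.03-0.04j)],[-0.05-0.00j, 0.03-0.04j, -0.02+0.02j]] + [[0.08-0.07j, (-0.1-0.02j), (0.06+0j)], [0.08+0.02j, (-0.03-0.07j), 0.03+0.04j], [-0.05+0.00j, 0.03+0.04j, -0.02-0.02j]] + [[-0.00+0.00j,  (-0.01+0j),  -0.02+0.00j], [0.02-0.00j,  (0.04-0j),  0.09-0.00j], [(0.03-0j),  (0.08-0j),  (0.16-0j)]]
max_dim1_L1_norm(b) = 0.48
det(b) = 0.01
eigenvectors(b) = [[-0.75+0.00j, -0.75-0.00j, -0.10+0.00j], [-0.33+0.44j, -0.33-0.44j, (0.48+0j)], [(0.3-0.23j), 0.30+0.23j, 0.87+0.00j]]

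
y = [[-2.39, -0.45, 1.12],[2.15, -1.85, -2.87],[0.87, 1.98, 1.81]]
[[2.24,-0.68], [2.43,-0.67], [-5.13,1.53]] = y @ [[-1.21, 0.39], [-1.12, 0.29], [-1.03, 0.34]]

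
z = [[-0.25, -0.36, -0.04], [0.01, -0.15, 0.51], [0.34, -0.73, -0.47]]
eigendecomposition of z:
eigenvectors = [[(-0.87+0j), (-0.35-0.02j), -0.35+0.02j], [(-0.42+0j), (0.08+0.6j), (0.08-0.6j)], [0.24+0.00j, (-0.72+0j), (-0.72-0j)]]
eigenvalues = [(-0.41+0j), (-0.23+0.61j), (-0.23-0.61j)]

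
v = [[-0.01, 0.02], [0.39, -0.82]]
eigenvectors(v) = [[0.90, -0.02], [0.43, 1.0]]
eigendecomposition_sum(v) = [[-0.00, -0.00], [-0.0, -0.0]] + [[-0.01, 0.02],  [0.39, -0.82]]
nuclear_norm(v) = 0.91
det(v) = 0.00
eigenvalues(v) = [-0.0, -0.83]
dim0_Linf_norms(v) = [0.39, 0.82]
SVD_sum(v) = [[-0.01, 0.02], [0.39, -0.82]] + [[-0.0, -0.00], [-0.00, -0.0]]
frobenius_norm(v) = 0.91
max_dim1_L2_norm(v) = 0.91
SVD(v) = [[-0.02, 1.0], [1.00, 0.02]] @ diag([0.9082949994690932, 0.00044038555781318275]) @ [[0.43, -0.9], [-0.9, -0.43]]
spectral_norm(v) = 0.91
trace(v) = -0.83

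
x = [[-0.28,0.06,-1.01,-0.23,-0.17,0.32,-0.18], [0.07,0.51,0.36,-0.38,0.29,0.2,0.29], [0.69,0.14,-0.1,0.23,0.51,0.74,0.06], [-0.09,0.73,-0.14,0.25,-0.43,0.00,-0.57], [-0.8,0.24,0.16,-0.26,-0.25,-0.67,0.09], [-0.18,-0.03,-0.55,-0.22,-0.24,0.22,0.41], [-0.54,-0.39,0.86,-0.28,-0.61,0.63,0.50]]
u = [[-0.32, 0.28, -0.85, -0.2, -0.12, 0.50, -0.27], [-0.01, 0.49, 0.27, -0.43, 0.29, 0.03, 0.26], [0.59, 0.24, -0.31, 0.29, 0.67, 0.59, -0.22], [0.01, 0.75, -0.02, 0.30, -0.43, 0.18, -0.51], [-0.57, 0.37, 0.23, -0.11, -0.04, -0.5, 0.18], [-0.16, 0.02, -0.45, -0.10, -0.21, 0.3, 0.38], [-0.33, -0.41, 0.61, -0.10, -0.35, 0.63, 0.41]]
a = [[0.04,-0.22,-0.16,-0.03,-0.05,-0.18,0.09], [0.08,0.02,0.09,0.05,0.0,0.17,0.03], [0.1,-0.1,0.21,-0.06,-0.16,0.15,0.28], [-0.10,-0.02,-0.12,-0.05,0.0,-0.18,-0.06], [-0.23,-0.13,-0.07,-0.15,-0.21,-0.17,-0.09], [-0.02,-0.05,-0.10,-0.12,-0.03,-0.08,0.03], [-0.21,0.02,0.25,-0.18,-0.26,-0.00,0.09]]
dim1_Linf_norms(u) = [0.85, 0.49, 0.67, 0.75, 0.57, 0.45, 0.63]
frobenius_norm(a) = 0.92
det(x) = -0.14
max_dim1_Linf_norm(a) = 0.28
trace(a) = 0.02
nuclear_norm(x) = 6.83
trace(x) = 0.85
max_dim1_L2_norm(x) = 1.51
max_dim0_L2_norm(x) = 1.5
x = u + a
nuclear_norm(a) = 1.76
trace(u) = 0.83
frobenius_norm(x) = 2.97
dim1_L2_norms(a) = [0.35, 0.22, 0.44, 0.25, 0.42, 0.19, 0.46]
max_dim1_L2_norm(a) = 0.46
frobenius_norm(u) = 2.68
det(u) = -0.20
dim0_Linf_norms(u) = [0.59, 0.75, 0.85, 0.43, 0.67, 0.63, 0.51]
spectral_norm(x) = 1.74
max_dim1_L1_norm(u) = 2.91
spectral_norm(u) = 1.58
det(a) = -0.00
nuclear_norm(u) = 6.42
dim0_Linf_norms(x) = [0.8, 0.73, 1.01, 0.38, 0.61, 0.74, 0.57]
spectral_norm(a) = 0.60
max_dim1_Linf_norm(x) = 1.01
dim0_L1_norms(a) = [0.78, 0.56, 1.0, 0.64, 0.71, 0.93, 0.67]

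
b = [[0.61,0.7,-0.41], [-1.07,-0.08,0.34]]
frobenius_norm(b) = 1.52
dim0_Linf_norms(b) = [1.07, 0.7, 0.41]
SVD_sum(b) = [[0.79, 0.34, -0.35],  [-0.91, -0.39, 0.40]] + [[-0.18, 0.36, -0.06], [-0.16, 0.31, -0.06]]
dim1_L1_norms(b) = [1.72, 1.49]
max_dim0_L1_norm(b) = 1.68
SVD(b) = [[-0.66, 0.75], [0.75, 0.66]] @ diag([1.4159335761959035, 0.5405849681604925]) @ [[-0.85, -0.37, 0.37], [-0.45, 0.88, -0.16]]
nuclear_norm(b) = 1.96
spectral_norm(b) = 1.42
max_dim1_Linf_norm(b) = 1.07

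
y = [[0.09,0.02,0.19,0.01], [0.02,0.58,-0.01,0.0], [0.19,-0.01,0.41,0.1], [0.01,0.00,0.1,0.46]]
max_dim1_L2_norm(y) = 0.58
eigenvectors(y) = [[0.90, -0.33, 0.29, 0.05], [-0.04, 0.01, 0.28, -0.96], [-0.43, -0.55, 0.68, 0.21], [0.07, 0.77, 0.61, 0.18]]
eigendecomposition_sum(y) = [[-0.0, 0.0, 0.00, -0.00], [0.00, -0.0, -0.0, 0.0], [0.0, -0.0, -0.0, 0.0], [-0.0, 0.00, 0.0, -0.00]] + [[0.04, -0.0, 0.07, -0.10], [-0.00, 0.0, -0.00, 0.0], [0.07, -0.00, 0.12, -0.16], [-0.1, 0.00, -0.16, 0.23]] + [[0.05, 0.05, 0.11, 0.10], [0.05, 0.05, 0.11, 0.1], [0.11, 0.11, 0.27, 0.24], [0.10, 0.10, 0.24, 0.21]] + [[0.0, -0.03, 0.01, 0.0],[-0.03, 0.53, -0.12, -0.1],[0.01, -0.12, 0.03, 0.02],[0.00, -0.1, 0.02, 0.02]]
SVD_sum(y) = [[0.00,  -0.03,  0.01,  0.0], [-0.03,  0.53,  -0.12,  -0.1], [0.01,  -0.12,  0.03,  0.02], [0.0,  -0.1,  0.02,  0.02]] + [[0.05, 0.05, 0.11, 0.1], [0.05, 0.05, 0.11, 0.10], [0.11, 0.11, 0.27, 0.24], [0.10, 0.10, 0.24, 0.21]] + [[0.04, -0.00, 0.07, -0.10], [-0.00, 0.0, -0.00, 0.00], [0.07, -0.00, 0.12, -0.16], [-0.1, 0.0, -0.16, 0.23]] + [[-0.0, 0.00, 0.0, -0.00], [0.00, -0.0, -0.00, 0.0], [0.00, -0.00, -0.00, 0.0], [-0.00, 0.0, 0.0, -0.0]]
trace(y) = 1.54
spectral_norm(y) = 0.58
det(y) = -0.00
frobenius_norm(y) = 0.90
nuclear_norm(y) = 1.54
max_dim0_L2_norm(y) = 0.58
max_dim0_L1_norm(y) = 0.71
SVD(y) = [[0.05, -0.29, -0.33, -0.9], [-0.96, -0.28, 0.01, 0.04], [0.21, -0.68, -0.55, 0.43], [0.18, -0.61, 0.77, -0.07]] @ diag([0.5812411067800787, 0.5763943226557917, 0.3840903309772805, 0.0017257604131506732]) @ [[0.05, -0.96, 0.21, 0.18], [-0.29, -0.28, -0.68, -0.61], [-0.33, 0.01, -0.55, 0.77], [0.9, -0.04, -0.43, 0.07]]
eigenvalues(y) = [-0.0, 0.38, 0.58, 0.58]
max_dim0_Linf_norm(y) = 0.58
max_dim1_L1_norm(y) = 0.71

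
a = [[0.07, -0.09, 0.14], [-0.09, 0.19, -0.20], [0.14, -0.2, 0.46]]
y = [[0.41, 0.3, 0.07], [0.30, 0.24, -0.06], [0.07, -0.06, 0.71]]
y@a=[[0.01, 0.01, 0.03], [-0.01, 0.03, -0.03], [0.11, -0.16, 0.35]]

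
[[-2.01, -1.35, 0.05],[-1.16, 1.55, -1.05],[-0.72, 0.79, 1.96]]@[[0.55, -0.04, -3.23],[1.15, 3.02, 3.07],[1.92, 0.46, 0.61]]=[[-2.56, -3.97, 2.38],[-0.87, 4.24, 7.86],[4.28, 3.32, 5.95]]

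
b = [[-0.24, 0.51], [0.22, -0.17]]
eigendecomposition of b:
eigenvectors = [[-0.86, -0.81], [0.51, -0.59]]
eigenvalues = [-0.54, 0.13]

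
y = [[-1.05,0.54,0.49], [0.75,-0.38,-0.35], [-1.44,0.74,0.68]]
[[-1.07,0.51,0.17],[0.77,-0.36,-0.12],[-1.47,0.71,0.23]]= y @ [[0.91,-0.21,-0.01], [-0.21,0.37,0.19], [-0.01,0.19,0.11]]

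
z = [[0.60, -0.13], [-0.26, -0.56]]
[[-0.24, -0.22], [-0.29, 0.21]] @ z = [[-0.09, 0.15], [-0.23, -0.08]]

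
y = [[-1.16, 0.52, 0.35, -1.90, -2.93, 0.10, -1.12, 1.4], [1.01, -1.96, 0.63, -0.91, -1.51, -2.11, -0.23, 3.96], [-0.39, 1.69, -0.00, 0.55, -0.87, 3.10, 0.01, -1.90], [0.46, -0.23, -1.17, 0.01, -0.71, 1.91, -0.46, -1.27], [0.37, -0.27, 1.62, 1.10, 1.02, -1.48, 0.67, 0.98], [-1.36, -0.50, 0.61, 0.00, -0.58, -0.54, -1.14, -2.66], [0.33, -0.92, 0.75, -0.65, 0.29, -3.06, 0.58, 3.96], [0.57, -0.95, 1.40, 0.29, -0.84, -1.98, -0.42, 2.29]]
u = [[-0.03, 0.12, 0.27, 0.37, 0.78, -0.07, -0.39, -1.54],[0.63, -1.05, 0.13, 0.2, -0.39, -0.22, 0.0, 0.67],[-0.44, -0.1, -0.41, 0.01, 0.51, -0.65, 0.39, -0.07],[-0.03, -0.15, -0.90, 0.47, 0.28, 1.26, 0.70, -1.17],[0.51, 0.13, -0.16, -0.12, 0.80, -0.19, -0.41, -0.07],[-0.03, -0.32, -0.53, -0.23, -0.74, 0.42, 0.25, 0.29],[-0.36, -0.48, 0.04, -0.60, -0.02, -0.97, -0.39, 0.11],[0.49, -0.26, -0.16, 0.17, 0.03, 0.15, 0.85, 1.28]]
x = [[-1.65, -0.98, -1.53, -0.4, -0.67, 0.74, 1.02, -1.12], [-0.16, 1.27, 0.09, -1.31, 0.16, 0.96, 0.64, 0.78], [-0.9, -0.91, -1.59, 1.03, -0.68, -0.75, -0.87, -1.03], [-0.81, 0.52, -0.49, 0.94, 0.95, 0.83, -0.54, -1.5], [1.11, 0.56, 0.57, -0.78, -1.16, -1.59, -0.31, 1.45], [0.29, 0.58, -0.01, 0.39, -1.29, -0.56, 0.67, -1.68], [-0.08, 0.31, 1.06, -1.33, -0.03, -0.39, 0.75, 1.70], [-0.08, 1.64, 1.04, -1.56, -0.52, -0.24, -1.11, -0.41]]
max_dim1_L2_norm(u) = 2.14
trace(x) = -2.41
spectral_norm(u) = 2.81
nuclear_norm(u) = 9.87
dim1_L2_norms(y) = [4.14, 5.34, 4.16, 2.76, 2.95, 3.39, 5.24, 3.65]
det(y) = -1.31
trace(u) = 1.09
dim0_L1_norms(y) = [5.65, 7.04, 6.53, 5.41, 8.75, 14.28, 4.63, 18.42]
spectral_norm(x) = 5.25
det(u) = 0.15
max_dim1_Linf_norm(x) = 1.7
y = x @ u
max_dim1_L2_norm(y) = 5.34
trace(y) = 0.24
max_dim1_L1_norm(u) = 4.96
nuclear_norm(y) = 22.34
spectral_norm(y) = 9.40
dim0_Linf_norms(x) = [1.65, 1.64, 1.59, 1.56, 1.29, 1.59, 1.11, 1.7]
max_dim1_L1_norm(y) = 12.32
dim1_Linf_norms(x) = [1.65, 1.31, 1.59, 1.5, 1.59, 1.68, 1.7, 1.64]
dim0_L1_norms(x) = [5.08, 6.77, 6.38, 7.74, 5.46, 6.06, 5.91, 9.67]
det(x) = -8.12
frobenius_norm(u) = 4.29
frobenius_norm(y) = 11.47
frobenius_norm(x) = 7.61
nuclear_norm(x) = 17.50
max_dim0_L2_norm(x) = 3.63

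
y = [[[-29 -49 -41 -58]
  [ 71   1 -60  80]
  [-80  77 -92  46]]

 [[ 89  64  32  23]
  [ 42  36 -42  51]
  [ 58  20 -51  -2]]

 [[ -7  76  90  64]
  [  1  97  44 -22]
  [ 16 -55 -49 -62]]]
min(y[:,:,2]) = -92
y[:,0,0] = [-29, 89, -7]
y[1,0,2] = 32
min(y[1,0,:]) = 23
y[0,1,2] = -60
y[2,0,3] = 64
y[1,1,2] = -42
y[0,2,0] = -80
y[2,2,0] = 16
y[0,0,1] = -49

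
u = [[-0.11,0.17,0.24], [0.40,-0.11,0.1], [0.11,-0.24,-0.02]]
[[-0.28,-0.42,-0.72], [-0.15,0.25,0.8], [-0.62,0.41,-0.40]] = u @ [[1.32, 0.36, 4.02],  [3.46, -1.48, 3.82],  [-3.01, -0.52, -3.87]]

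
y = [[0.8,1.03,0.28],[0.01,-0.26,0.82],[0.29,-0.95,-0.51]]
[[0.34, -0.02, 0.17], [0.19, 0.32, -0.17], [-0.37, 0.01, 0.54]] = y@[[0.02, 0.08, 0.61], [0.23, -0.17, -0.23], [0.31, 0.34, -0.29]]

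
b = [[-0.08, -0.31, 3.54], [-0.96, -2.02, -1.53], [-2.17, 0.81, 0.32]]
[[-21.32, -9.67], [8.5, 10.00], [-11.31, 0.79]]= b @ [[3.79, -1.54], [-1.42, -1.99], [-6.06, -2.94]]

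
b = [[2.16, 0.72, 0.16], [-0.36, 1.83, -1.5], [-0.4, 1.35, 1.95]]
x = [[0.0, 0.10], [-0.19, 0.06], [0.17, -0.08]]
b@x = [[-0.11, 0.25], [-0.60, 0.19], [0.08, -0.12]]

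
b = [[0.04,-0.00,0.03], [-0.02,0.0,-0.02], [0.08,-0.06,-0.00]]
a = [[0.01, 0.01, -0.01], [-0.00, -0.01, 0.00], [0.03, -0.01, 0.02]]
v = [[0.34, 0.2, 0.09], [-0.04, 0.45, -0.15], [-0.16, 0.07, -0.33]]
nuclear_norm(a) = 0.06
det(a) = -0.00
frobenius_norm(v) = 0.73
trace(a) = 0.02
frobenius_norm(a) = 0.04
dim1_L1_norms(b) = [0.07, 0.04, 0.14]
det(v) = -0.04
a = b @ v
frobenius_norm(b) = 0.12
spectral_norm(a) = 0.04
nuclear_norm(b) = 0.15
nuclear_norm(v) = 1.16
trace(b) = 0.04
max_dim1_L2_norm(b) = 0.1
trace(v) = 0.46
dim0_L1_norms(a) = [0.04, 0.03, 0.03]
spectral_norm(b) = 0.11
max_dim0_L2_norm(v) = 0.5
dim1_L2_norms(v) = [0.4, 0.48, 0.37]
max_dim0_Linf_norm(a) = 0.03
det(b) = -0.00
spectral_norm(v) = 0.53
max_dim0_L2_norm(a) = 0.03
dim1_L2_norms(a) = [0.02, 0.01, 0.04]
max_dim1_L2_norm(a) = 0.04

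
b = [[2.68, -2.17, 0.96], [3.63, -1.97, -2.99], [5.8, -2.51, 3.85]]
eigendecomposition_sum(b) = [[(0.54+1.17j),(-0.64-0.15j),(-0.32-0.46j)], [(2.25+1.28j),-1.22+0.50j,-1.06-0.37j], [0.71-0.46j,(-0.04+0.43j),-0.27+0.25j]] + [[(0.54-1.17j),(-0.64+0.15j),-0.32+0.46j], [(2.25-1.28j),-1.22-0.50j,(-1.06+0.37j)], [0.71+0.46j,(-0.04-0.43j),(-0.27-0.25j)]] + [[(1.61+0j), -0.89-0.00j, 1.61-0.00j], [(-0.86-0j), (0.48+0j), (-0.86+0j)], [(4.38+0j), (-2.43-0j), (4.38-0j)]]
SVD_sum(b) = [[2.98, -1.52, 1.05], [2.59, -1.32, 0.91], [6.10, -3.11, 2.15]] + [[0.03, -0.03, -0.13], [0.97, -0.78, -3.89], [-0.43, 0.35, 1.72]] + [[-0.33, -0.63, 0.04], [0.07, 0.13, -0.01], [0.13, 0.25, -0.02]]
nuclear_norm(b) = 13.79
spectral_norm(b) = 8.54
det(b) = 29.74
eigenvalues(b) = [(-0.95+1.92j), (-0.95-1.92j), (6.47+0j)]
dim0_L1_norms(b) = [12.11, 6.65, 7.8]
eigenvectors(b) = [[0.35+0.25j,  0.35-0.25j,  (0.34+0j)], [(0.86+0j),  0.86-0.00j,  (-0.18+0j)], [(0.13-0.25j),  (0.13+0.25j),  (0.92+0j)]]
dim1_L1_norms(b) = [5.81, 8.59, 12.16]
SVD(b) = [[-0.41, -0.03, -0.91], [-0.36, -0.91, 0.19], [-0.84, 0.4, 0.36]] @ diag([8.542601179309326, 4.471133376078194, 0.7786728610799971]) @ [[-0.85, 0.43, -0.30], [-0.24, 0.19, 0.95], [0.47, 0.88, -0.06]]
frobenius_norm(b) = 9.67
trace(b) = 4.56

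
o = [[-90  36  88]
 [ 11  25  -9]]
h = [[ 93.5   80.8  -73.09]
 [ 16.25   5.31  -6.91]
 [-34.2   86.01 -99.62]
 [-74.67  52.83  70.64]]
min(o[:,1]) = 25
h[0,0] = 93.5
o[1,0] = 11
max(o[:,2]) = 88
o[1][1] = 25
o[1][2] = -9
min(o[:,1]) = 25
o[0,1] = 36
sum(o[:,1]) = 61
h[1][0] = 16.25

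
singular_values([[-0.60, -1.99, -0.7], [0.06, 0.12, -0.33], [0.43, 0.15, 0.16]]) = [2.21, 0.38, 0.34]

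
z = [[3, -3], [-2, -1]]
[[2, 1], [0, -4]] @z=[[4, -7], [8, 4]]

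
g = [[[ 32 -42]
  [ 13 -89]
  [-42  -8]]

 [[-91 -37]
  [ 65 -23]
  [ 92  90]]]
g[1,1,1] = -23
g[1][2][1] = 90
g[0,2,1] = -8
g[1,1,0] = 65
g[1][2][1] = 90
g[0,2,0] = -42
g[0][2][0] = -42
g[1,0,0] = -91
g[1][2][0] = 92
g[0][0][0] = 32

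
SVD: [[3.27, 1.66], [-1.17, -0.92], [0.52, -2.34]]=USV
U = [[-0.90, -0.27], [0.37, -0.02], [0.24, -0.96]]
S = [4.03, 2.27]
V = [[-0.80, -0.59], [-0.59, 0.80]]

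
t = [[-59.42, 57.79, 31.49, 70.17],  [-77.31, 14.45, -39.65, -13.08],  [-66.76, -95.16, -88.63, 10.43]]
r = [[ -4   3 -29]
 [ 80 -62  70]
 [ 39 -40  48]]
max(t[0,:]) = 70.17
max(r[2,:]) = 48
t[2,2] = -88.63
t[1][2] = -39.65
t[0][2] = 31.49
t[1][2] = -39.65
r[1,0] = 80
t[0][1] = 57.79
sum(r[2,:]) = 47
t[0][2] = 31.49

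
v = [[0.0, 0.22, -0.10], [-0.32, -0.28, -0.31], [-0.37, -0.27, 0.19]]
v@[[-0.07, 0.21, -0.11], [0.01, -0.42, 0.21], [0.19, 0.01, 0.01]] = [[-0.02, -0.09, 0.05], [-0.04, 0.05, -0.03], [0.06, 0.04, -0.01]]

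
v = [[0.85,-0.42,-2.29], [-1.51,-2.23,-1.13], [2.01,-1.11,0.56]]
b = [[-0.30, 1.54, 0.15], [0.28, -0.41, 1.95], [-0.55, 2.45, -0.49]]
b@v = [[-2.28, -3.47, -0.97], [4.78, -1.37, 0.91], [-5.15, -4.69, -1.78]]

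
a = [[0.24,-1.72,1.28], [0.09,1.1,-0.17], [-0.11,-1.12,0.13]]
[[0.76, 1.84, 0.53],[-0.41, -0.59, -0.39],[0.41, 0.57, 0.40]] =a@[[-0.39,0.42,-0.23], [-0.3,-0.46,-0.33], [0.26,0.74,0.01]]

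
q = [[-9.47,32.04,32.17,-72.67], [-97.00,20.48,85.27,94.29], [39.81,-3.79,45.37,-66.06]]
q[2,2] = 45.37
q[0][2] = 32.17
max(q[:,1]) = 32.04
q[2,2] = 45.37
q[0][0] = -9.47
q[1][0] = -97.0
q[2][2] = 45.37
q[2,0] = 39.81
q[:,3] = [-72.67, 94.29, -66.06]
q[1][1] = 20.48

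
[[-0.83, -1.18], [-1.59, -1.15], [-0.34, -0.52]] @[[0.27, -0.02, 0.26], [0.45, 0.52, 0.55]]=[[-0.76, -0.6, -0.86], [-0.95, -0.57, -1.05], [-0.33, -0.26, -0.37]]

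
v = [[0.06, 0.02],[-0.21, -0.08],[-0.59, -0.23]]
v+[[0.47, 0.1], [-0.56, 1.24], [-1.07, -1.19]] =[[0.53, 0.12], [-0.77, 1.16], [-1.66, -1.42]]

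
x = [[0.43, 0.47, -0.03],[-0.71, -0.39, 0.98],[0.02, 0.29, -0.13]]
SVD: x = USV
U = [[-0.35, -0.88, -0.31], [0.92, -0.38, 0.05], [-0.16, -0.27, 0.95]]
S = [1.36, 0.48, 0.2]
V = [[-0.59, -0.42, 0.69], [-0.24, -0.72, -0.65], [-0.77, 0.55, -0.33]]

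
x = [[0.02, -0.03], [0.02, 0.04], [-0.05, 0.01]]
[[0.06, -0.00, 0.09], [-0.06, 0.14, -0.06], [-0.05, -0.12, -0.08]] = x@[[0.6, 2.79, 1.24], [-1.69, 1.98, -2.15]]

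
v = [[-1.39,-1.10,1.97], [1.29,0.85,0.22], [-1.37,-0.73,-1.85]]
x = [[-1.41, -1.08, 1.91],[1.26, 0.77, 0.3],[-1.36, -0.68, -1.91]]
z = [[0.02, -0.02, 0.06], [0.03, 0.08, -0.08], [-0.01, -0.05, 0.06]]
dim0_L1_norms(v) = [4.05, 2.68, 4.04]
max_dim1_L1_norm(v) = 4.46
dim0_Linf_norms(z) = [0.03, 0.08, 0.08]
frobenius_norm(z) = 0.16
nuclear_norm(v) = 5.54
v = z + x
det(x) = -0.01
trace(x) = -2.55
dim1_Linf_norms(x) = [1.91, 1.26, 1.91]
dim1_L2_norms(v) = [2.65, 1.56, 2.42]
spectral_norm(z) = 0.15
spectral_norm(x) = 2.76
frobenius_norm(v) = 3.91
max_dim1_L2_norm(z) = 0.12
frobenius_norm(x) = 3.88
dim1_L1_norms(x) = [4.4, 2.33, 3.95]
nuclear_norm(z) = 0.19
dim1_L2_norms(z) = [0.07, 0.12, 0.08]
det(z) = -0.00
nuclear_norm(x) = 5.48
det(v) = 0.11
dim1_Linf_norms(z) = [0.06, 0.08, 0.06]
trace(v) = -2.39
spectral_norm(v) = 2.83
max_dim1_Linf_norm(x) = 1.91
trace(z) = 0.16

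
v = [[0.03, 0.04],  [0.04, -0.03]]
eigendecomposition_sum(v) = [[0.04, 0.02],[0.02, 0.01]] + [[-0.01,  0.02],[0.02,  -0.04]]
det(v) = -0.00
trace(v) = 0.00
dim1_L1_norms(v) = [0.07, 0.07]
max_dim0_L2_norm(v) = 0.05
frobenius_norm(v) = 0.07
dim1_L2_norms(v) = [0.05, 0.05]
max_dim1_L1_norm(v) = 0.07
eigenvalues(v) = [0.05, -0.05]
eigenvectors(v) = [[0.89, -0.45],[0.45, 0.89]]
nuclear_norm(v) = 0.10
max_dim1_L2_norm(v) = 0.05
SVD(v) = [[-0.6, -0.8], [-0.80, 0.6]] @ diag([0.05, 0.05]) @ [[-1.00, -0.0], [-0.0, -1.0]]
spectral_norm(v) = 0.05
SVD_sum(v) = [[0.03, 0.0], [0.04, 0.00]] + [[0.00, 0.04], [0.0, -0.03]]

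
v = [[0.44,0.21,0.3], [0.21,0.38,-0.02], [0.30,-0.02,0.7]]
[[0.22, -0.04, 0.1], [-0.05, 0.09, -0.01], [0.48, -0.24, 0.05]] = v@[[0.19, 0.08, 0.48], [-0.21, 0.18, -0.31], [0.60, -0.37, -0.14]]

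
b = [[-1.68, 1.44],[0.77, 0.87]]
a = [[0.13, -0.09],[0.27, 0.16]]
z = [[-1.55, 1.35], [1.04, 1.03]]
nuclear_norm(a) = 0.46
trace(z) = -0.52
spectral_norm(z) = 2.06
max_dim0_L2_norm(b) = 1.85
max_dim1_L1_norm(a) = 0.43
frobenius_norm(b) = 2.50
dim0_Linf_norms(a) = [0.27, 0.16]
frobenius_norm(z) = 2.52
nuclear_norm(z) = 3.52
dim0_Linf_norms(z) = [1.55, 1.35]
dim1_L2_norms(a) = [0.16, 0.31]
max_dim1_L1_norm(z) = 2.9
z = a + b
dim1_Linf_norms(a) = [0.13, 0.27]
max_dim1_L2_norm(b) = 2.21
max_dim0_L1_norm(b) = 2.45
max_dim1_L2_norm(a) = 0.31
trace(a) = 0.29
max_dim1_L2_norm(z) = 2.06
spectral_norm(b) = 2.21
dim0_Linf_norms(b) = [1.68, 1.44]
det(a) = 0.05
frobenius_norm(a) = 0.35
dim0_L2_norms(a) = [0.3, 0.18]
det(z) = -3.00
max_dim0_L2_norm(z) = 1.87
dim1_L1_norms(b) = [3.12, 1.64]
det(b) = -2.57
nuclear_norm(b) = 3.37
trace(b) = -0.81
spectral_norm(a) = 0.32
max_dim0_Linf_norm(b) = 1.68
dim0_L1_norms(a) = [0.4, 0.25]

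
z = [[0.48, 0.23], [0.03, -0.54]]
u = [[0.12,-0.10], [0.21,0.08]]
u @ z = [[0.05, 0.08], [0.1, 0.01]]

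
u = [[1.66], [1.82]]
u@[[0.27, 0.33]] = [[0.45, 0.55],[0.49, 0.6]]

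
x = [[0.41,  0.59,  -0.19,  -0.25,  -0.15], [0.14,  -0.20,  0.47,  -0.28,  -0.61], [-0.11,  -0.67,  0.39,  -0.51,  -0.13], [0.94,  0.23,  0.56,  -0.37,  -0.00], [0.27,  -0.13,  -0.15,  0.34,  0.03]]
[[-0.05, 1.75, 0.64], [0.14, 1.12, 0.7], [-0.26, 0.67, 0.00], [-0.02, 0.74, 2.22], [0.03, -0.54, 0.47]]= x @ [[-0.14, 0.73, 1.96], [0.31, 0.26, 0.02], [0.43, -1.80, 0.8], [0.53, -2.70, 0.21], [-0.28, -1.90, -0.19]]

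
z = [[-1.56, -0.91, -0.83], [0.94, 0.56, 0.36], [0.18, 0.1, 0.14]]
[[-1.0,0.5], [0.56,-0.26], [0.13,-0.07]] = z @ [[0.34, -0.03], [0.19, -0.22], [0.36, -0.31]]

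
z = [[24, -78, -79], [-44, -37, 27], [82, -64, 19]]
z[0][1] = -78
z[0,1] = -78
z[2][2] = 19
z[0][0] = 24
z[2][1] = -64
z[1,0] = -44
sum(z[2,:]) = 37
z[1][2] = 27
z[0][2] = -79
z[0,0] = 24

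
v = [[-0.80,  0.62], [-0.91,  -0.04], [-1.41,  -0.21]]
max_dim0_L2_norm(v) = 1.86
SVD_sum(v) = [[-0.83, 0.04], [-0.91, 0.05], [-1.39, 0.08]] + [[0.03, 0.58], [-0.0, -0.09], [-0.02, -0.29]]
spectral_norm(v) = 1.86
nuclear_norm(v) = 2.51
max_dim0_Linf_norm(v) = 1.41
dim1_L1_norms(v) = [1.42, 0.95, 1.62]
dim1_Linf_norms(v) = [0.8, 0.91, 1.41]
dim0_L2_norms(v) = [1.86, 0.66]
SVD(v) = [[-0.45,0.89], [-0.49,-0.14], [-0.75,-0.44]] @ diag([1.8614532646231186, 0.649069906577045]) @ [[1.00, -0.05], [0.05, 1.00]]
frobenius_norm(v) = 1.97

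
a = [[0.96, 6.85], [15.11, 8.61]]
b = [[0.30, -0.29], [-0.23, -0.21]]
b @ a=[[-4.09, -0.44],[-3.39, -3.38]]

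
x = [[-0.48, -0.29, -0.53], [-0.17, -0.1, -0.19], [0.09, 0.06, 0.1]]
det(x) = -0.00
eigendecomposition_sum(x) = [[(-0.48-0j), (-0.28+0j), -0.53-0.00j], [(-0.17-0j), -0.10+0.00j, -0.19-0.00j], [0.09+0.00j, (0.05-0j), 0.10+0.00j]] + [[-0j, (-0-0j), -0j], [(-0-0j), (-0+0j), -0.00-0.00j], [-0.00+0.00j, 0.00+0.00j, -0.00+0.00j]] + [[0j, -0.00+0.00j, 0j], [-0.00+0.00j, -0.00-0.00j, (-0+0j)], [(-0-0j), -0j, -0.00-0.00j]]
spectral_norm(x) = 0.83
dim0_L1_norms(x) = [0.74, 0.45, 0.82]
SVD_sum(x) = [[-0.48, -0.29, -0.53], [-0.17, -0.1, -0.19], [0.09, 0.06, 0.10]] + [[0.00, -0.0, 0.00], [-0.00, 0.00, -0.00], [-0.00, 0.00, -0.00]] + [[-0.0, 0.00, 0.00], [0.0, -0.00, -0.00], [-0.0, 0.00, 0.0]]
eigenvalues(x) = [(-0.48+0j), 0j, -0j]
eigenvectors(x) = [[0.93+0.00j, -0.70+0.00j, -0.70-0.00j],[0.33+0.00j, (0.07+0.33j), (0.07-0.33j)],[-0.18+0.00j, 0.60-0.18j, 0.60+0.18j]]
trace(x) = -0.48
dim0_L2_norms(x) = [0.52, 0.31, 0.57]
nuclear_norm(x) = 0.84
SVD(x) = [[-0.93, -0.03, -0.37], [-0.33, 0.54, 0.78], [0.18, 0.84, -0.51]] @ diag([0.8319029498321644, 0.00595708623690212, 0.0014125098617003384]) @ [[0.62, 0.38, 0.69], [-0.19, 0.92, -0.33], [0.76, -0.07, -0.65]]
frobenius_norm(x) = 0.83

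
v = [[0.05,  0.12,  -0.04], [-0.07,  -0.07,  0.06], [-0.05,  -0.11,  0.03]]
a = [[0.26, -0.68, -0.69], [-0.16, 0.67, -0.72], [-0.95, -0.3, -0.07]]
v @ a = [[0.03, 0.06, -0.12],[-0.06, -0.02, 0.09],[-0.02, -0.05, 0.11]]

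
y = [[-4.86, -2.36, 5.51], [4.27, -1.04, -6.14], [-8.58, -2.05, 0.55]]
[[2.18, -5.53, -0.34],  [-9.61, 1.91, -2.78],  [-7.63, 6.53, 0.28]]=y@ [[0.57, -1.22, -0.25], [1.78, 1.54, 0.94], [1.66, -1.42, 0.12]]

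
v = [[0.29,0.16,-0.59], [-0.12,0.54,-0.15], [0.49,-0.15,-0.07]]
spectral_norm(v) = 0.75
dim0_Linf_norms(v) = [0.49, 0.54, 0.59]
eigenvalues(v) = [(0.15+0.47j), (0.15-0.47j), (0.46+0j)]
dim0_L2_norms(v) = [0.58, 0.58, 0.61]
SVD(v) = [[0.88, 0.06, 0.46],  [0.34, -0.75, -0.56],  [0.32, 0.65, -0.69]] @ diag([0.754779007726952, 0.6559293934539795, 0.23208894910747283]) @ [[0.49, 0.37, -0.79], [0.65, -0.76, 0.05], [-0.58, -0.54, -0.61]]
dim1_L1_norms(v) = [1.04, 0.81, 0.71]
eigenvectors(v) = [[0.74+0.00j, 0.74-0.00j, (0.41+0j)], [0.24+0.07j, (0.24-0.07j), (0.9+0j)], [0.24-0.58j, 0.24+0.58j, (0.12+0j)]]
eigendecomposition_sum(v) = [[0.19+0.25j, (-0.04-0.13j), (-0.31+0.08j)], [0.04+0.10j, (-0-0.04j), -0.11-0.00j], [0.26-0.07j, (-0.11-0.01j), -0.04+0.27j]] + [[0.19-0.25j, (-0.04+0.13j), -0.31-0.08j],[(0.04-0.1j), (-0+0.04j), -0.11+0.00j],[(0.26+0.07j), -0.11+0.01j, -0.04-0.27j]] + [[-0.09+0.00j,(0.25-0j),0.03+0.00j], [(-0.2+0j),(0.55-0j),(0.06+0j)], [-0.03+0.00j,0.07-0.00j,0.01+0.00j]]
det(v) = 0.11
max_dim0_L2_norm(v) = 0.61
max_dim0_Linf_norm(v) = 0.59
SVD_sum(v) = [[0.33, 0.25, -0.53], [0.13, 0.1, -0.2], [0.12, 0.09, -0.19]] + [[0.02,-0.03,0.00],[-0.32,0.37,-0.03],[0.28,-0.32,0.02]] + [[-0.06,-0.06,-0.07], [0.08,0.07,0.08], [0.09,0.09,0.10]]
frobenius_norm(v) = 1.03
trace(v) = 0.76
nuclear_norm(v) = 1.64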